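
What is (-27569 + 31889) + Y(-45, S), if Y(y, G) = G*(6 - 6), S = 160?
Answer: 4320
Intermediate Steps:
Y(y, G) = 0 (Y(y, G) = G*0 = 0)
(-27569 + 31889) + Y(-45, S) = (-27569 + 31889) + 0 = 4320 + 0 = 4320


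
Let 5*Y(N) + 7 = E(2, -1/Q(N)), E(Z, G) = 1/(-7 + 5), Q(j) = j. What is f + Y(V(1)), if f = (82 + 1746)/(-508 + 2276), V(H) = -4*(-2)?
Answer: -103/221 ≈ -0.46606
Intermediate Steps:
V(H) = 8
E(Z, G) = -½ (E(Z, G) = 1/(-2) = -½)
Y(N) = -3/2 (Y(N) = -7/5 + (⅕)*(-½) = -7/5 - ⅒ = -3/2)
f = 457/442 (f = 1828/1768 = 1828*(1/1768) = 457/442 ≈ 1.0339)
f + Y(V(1)) = 457/442 - 3/2 = -103/221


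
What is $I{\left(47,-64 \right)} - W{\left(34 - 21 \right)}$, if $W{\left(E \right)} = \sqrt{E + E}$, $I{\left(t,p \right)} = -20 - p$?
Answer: $44 - \sqrt{26} \approx 38.901$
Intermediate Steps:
$W{\left(E \right)} = \sqrt{2} \sqrt{E}$ ($W{\left(E \right)} = \sqrt{2 E} = \sqrt{2} \sqrt{E}$)
$I{\left(47,-64 \right)} - W{\left(34 - 21 \right)} = \left(-20 - -64\right) - \sqrt{2} \sqrt{34 - 21} = \left(-20 + 64\right) - \sqrt{2} \sqrt{34 - 21} = 44 - \sqrt{2} \sqrt{13} = 44 - \sqrt{26}$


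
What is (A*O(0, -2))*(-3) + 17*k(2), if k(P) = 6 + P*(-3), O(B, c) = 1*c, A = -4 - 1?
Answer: -30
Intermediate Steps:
A = -5
O(B, c) = c
k(P) = 6 - 3*P
(A*O(0, -2))*(-3) + 17*k(2) = -5*(-2)*(-3) + 17*(6 - 3*2) = 10*(-3) + 17*(6 - 6) = -30 + 17*0 = -30 + 0 = -30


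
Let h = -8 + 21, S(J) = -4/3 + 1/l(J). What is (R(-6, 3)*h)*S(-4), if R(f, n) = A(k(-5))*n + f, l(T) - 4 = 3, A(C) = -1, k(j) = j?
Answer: 975/7 ≈ 139.29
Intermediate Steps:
l(T) = 7 (l(T) = 4 + 3 = 7)
R(f, n) = f - n (R(f, n) = -n + f = f - n)
S(J) = -25/21 (S(J) = -4/3 + 1/7 = -4*⅓ + 1*(⅐) = -4/3 + ⅐ = -25/21)
h = 13
(R(-6, 3)*h)*S(-4) = ((-6 - 1*3)*13)*(-25/21) = ((-6 - 3)*13)*(-25/21) = -9*13*(-25/21) = -117*(-25/21) = 975/7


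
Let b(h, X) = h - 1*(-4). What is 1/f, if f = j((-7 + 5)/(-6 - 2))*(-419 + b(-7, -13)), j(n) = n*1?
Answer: -2/211 ≈ -0.0094787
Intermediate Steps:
b(h, X) = 4 + h (b(h, X) = h + 4 = 4 + h)
j(n) = n
f = -211/2 (f = ((-7 + 5)/(-6 - 2))*(-419 + (4 - 7)) = (-2/(-8))*(-419 - 3) = -2*(-⅛)*(-422) = (¼)*(-422) = -211/2 ≈ -105.50)
1/f = 1/(-211/2) = -2/211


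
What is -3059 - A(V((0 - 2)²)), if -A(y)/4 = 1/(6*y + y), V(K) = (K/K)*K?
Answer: -21412/7 ≈ -3058.9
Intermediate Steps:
V(K) = K (V(K) = 1*K = K)
A(y) = -4/(7*y) (A(y) = -4/(6*y + y) = -4*1/(7*y) = -4/(7*y))
-3059 - A(V((0 - 2)²)) = -3059 - (-4)/(7*((0 - 2)²)) = -3059 - (-4)/(7*((-2)²)) = -3059 - (-4)/(7*4) = -3059 - 1*(-⅐) = -3059 + ⅐ = -21412/7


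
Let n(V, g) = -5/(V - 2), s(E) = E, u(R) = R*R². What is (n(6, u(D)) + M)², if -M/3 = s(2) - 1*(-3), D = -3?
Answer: 4225/16 ≈ 264.06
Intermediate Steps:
u(R) = R³
n(V, g) = -5/(-2 + V)
M = -15 (M = -3*(2 - 1*(-3)) = -3*(2 + 3) = -3*5 = -15)
(n(6, u(D)) + M)² = (-5/(-2 + 6) - 15)² = (-5/4 - 15)² = (-65/4)² = 4225/16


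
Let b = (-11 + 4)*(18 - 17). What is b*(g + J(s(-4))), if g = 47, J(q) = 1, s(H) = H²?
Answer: -336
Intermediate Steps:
b = -7 (b = -7*1 = -7)
b*(g + J(s(-4))) = -7*(47 + 1) = -7*48 = -336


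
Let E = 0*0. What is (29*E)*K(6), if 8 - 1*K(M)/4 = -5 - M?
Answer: 0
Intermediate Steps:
E = 0
K(M) = 52 + 4*M (K(M) = 32 - 4*(-5 - M) = 32 + (20 + 4*M) = 52 + 4*M)
(29*E)*K(6) = (29*0)*(52 + 4*6) = 0*(52 + 24) = 0*76 = 0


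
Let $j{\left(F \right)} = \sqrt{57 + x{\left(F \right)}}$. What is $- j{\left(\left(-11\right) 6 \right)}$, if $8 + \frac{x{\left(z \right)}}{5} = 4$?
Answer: $- \sqrt{37} \approx -6.0828$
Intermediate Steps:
$x{\left(z \right)} = -20$ ($x{\left(z \right)} = -40 + 5 \cdot 4 = -40 + 20 = -20$)
$j{\left(F \right)} = \sqrt{37}$ ($j{\left(F \right)} = \sqrt{57 - 20} = \sqrt{37}$)
$- j{\left(\left(-11\right) 6 \right)} = - \sqrt{37}$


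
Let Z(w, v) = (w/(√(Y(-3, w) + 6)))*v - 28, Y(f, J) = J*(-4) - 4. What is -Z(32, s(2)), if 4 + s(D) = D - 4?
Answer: 28 - 32*I*√14/7 ≈ 28.0 - 17.105*I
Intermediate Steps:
Y(f, J) = -4 - 4*J (Y(f, J) = -4*J - 4 = -4 - 4*J)
s(D) = -8 + D (s(D) = -4 + (D - 4) = -4 + (-4 + D) = -8 + D)
Z(w, v) = -28 + v*w/√(2 - 4*w) (Z(w, v) = (w/(√((-4 - 4*w) + 6)))*v - 28 = (w/(√(2 - 4*w)))*v - 28 = (w/√(2 - 4*w))*v - 28 = v*w/√(2 - 4*w) - 28 = -28 + v*w/√(2 - 4*w))
-Z(32, s(2)) = -(-28 + (½)*(-8 + 2)*32*√2/√(1 - 2*32)) = -(-28 + (½)*(-6)*32*√2/√(1 - 64)) = -(-28 + (½)*(-6)*32*√2/√(-63)) = -(-28 + (½)*(-6)*32*√2*(-I*√7/21)) = -(-28 + 32*I*√14/7) = 28 - 32*I*√14/7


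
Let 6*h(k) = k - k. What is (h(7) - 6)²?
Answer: 36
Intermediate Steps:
h(k) = 0 (h(k) = (k - k)/6 = (⅙)*0 = 0)
(h(7) - 6)² = (0 - 6)² = (-6)² = 36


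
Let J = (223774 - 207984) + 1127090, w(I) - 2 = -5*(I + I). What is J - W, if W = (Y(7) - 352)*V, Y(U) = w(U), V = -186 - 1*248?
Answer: 960600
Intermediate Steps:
V = -434 (V = -186 - 248 = -434)
w(I) = 2 - 10*I (w(I) = 2 - 5*(I + I) = 2 - 10*I)
Y(U) = 2 - 10*U
J = 1142880 (J = 15790 + 1127090 = 1142880)
W = 182280 (W = ((2 - 10*7) - 352)*(-434) = ((2 - 70) - 352)*(-434) = (-68 - 352)*(-434) = -420*(-434) = 182280)
J - W = 1142880 - 1*182280 = 1142880 - 182280 = 960600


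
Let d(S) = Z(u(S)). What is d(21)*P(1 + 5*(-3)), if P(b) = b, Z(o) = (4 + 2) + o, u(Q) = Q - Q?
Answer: -84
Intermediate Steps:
u(Q) = 0
Z(o) = 6 + o
d(S) = 6 (d(S) = 6 + 0 = 6)
d(21)*P(1 + 5*(-3)) = 6*(1 + 5*(-3)) = 6*(1 - 15) = 6*(-14) = -84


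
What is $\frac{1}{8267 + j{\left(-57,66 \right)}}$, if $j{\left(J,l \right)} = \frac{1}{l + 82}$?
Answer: $\frac{148}{1223517} \approx 0.00012096$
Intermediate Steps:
$j{\left(J,l \right)} = \frac{1}{82 + l}$
$\frac{1}{8267 + j{\left(-57,66 \right)}} = \frac{1}{8267 + \frac{1}{82 + 66}} = \frac{1}{8267 + \frac{1}{148}} = \frac{1}{\frac{1223517}{148}} = \frac{148}{1223517}$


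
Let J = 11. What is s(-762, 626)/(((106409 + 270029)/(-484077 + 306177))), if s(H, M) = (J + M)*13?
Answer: -736594950/188219 ≈ -3913.5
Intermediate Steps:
s(H, M) = 143 + 13*M (s(H, M) = (11 + M)*13 = 143 + 13*M)
s(-762, 626)/(((106409 + 270029)/(-484077 + 306177))) = (143 + 13*626)/(((106409 + 270029)/(-484077 + 306177))) = (143 + 8138)/((376438/(-177900))) = 8281/((376438*(-1/177900))) = 8281/(-188219/88950) = 8281*(-88950/188219) = -736594950/188219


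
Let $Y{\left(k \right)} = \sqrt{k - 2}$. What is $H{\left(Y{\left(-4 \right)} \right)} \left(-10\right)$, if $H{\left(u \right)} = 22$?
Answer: $-220$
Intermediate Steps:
$Y{\left(k \right)} = \sqrt{-2 + k}$
$H{\left(Y{\left(-4 \right)} \right)} \left(-10\right) = 22 \left(-10\right) = -220$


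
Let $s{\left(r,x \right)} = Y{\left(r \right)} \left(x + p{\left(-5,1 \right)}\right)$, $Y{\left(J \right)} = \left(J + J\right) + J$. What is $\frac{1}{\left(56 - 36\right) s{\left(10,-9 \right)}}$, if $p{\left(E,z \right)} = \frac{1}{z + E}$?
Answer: $- \frac{1}{5550} \approx -0.00018018$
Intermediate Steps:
$Y{\left(J \right)} = 3 J$ ($Y{\left(J \right)} = 2 J + J = 3 J$)
$p{\left(E,z \right)} = \frac{1}{E + z}$
$s{\left(r,x \right)} = 3 r \left(- \frac{1}{4} + x\right)$ ($s{\left(r,x \right)} = 3 r \left(x + \frac{1}{-5 + 1}\right) = 3 r \left(x + \frac{1}{-4}\right) = 3 r \left(x - \frac{1}{4}\right) = 3 r \left(- \frac{1}{4} + x\right)$)
$\frac{1}{\left(56 - 36\right) s{\left(10,-9 \right)}} = \frac{1}{\left(56 - 36\right) \frac{3}{4} \cdot 10 \left(-1 + 4 \left(-9\right)\right)} = \frac{1}{20 \cdot \frac{3}{4} \cdot 10 \left(-1 - 36\right)} = \frac{1}{20 \cdot \frac{3}{4} \cdot 10 \left(-37\right)} = \frac{1}{20 \left(- \frac{555}{2}\right)} = \frac{1}{20} \left(- \frac{2}{555}\right) = - \frac{1}{5550}$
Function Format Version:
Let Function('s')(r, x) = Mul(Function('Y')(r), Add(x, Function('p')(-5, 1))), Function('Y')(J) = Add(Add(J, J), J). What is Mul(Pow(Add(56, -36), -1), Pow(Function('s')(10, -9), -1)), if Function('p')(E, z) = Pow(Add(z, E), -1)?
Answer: Rational(-1, 5550) ≈ -0.00018018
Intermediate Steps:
Function('Y')(J) = Mul(3, J) (Function('Y')(J) = Add(Mul(2, J), J) = Mul(3, J))
Function('p')(E, z) = Pow(Add(E, z), -1)
Function('s')(r, x) = Mul(3, r, Add(Rational(-1, 4), x)) (Function('s')(r, x) = Mul(Mul(3, r), Add(x, Pow(Add(-5, 1), -1))) = Mul(Mul(3, r), Add(x, Pow(-4, -1))) = Mul(Mul(3, r), Add(x, Rational(-1, 4))) = Mul(Mul(3, r), Add(Rational(-1, 4), x)) = Mul(3, r, Add(Rational(-1, 4), x)))
Mul(Pow(Add(56, -36), -1), Pow(Function('s')(10, -9), -1)) = Mul(Pow(Add(56, -36), -1), Pow(Mul(Rational(3, 4), 10, Add(-1, Mul(4, -9))), -1)) = Mul(Pow(20, -1), Pow(Mul(Rational(3, 4), 10, Add(-1, -36)), -1)) = Mul(Rational(1, 20), Pow(Mul(Rational(3, 4), 10, -37), -1)) = Mul(Rational(1, 20), Pow(Rational(-555, 2), -1)) = Mul(Rational(1, 20), Rational(-2, 555)) = Rational(-1, 5550)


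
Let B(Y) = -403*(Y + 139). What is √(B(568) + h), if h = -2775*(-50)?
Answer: I*√146171 ≈ 382.32*I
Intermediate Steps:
B(Y) = -56017 - 403*Y (B(Y) = -403*(139 + Y) = -56017 - 403*Y)
h = 138750
√(B(568) + h) = √((-56017 - 403*568) + 138750) = √((-56017 - 228904) + 138750) = √(-284921 + 138750) = √(-146171) = I*√146171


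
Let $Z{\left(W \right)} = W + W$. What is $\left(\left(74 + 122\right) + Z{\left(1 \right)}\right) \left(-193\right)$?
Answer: $-38214$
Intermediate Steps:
$Z{\left(W \right)} = 2 W$
$\left(\left(74 + 122\right) + Z{\left(1 \right)}\right) \left(-193\right) = \left(\left(74 + 122\right) + 2 \cdot 1\right) \left(-193\right) = \left(196 + 2\right) \left(-193\right) = 198 \left(-193\right) = -38214$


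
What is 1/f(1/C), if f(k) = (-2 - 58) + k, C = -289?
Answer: -289/17341 ≈ -0.016666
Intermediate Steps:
f(k) = -60 + k
1/f(1/C) = 1/(-60 + 1/(-289)) = 1/(-60 - 1/289) = 1/(-17341/289) = -289/17341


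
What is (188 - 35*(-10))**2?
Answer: 289444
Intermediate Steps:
(188 - 35*(-10))**2 = (188 + 350)**2 = 538**2 = 289444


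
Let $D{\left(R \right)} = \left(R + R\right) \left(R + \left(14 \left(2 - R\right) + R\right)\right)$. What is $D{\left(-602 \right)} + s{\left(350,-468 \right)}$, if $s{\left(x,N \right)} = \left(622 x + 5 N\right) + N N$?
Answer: $-8297024$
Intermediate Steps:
$s{\left(x,N \right)} = N^{2} + 5 N + 622 x$ ($s{\left(x,N \right)} = \left(5 N + 622 x\right) + N^{2} = N^{2} + 5 N + 622 x$)
$D{\left(R \right)} = 2 R \left(28 - 12 R\right)$ ($D{\left(R \right)} = 2 R \left(R - \left(-28 + 13 R\right)\right) = 2 R \left(28 - 12 R\right)$)
$D{\left(-602 \right)} + s{\left(350,-468 \right)} = 8 \left(-602\right) \left(7 - -1806\right) + \left(\left(-468\right)^{2} + 5 \left(-468\right) + 622 \cdot 350\right) = 8 \left(-602\right) \left(7 + 1806\right) + \left(219024 - 2340 + 217700\right) = 8 \left(-602\right) 1813 + 434384 = -8731408 + 434384 = -8297024$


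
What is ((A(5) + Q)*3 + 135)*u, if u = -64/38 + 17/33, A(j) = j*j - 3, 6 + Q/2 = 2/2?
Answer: -2199/11 ≈ -199.91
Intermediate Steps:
Q = -10 (Q = -12 + 2*(2/2) = -12 + 2*(2*(1/2)) = -12 + 2*1 = -12 + 2 = -10)
A(j) = -3 + j**2 (A(j) = j**2 - 3 = -3 + j**2)
u = -733/627 (u = -64*1/38 + 17*(1/33) = -32/19 + 17/33 = -733/627 ≈ -1.1691)
((A(5) + Q)*3 + 135)*u = (((-3 + 5**2) - 10)*3 + 135)*(-733/627) = (((-3 + 25) - 10)*3 + 135)*(-733/627) = ((22 - 10)*3 + 135)*(-733/627) = (12*3 + 135)*(-733/627) = (36 + 135)*(-733/627) = 171*(-733/627) = -2199/11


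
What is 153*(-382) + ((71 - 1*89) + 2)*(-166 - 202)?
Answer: -52558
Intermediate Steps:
153*(-382) + ((71 - 1*89) + 2)*(-166 - 202) = -58446 + ((71 - 89) + 2)*(-368) = -58446 + (-18 + 2)*(-368) = -58446 - 16*(-368) = -58446 + 5888 = -52558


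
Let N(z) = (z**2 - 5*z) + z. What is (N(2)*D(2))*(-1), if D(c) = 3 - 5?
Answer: -8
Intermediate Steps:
N(z) = z**2 - 4*z
D(c) = -2
(N(2)*D(2))*(-1) = ((2*(-4 + 2))*(-2))*(-1) = ((2*(-2))*(-2))*(-1) = -4*(-2)*(-1) = 8*(-1) = -8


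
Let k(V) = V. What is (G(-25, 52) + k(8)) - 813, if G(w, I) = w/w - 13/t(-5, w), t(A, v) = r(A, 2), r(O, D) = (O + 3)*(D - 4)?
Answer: -3229/4 ≈ -807.25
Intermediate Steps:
r(O, D) = (-4 + D)*(3 + O) (r(O, D) = (3 + O)*(-4 + D) = (-4 + D)*(3 + O))
t(A, v) = -6 - 2*A (t(A, v) = -12 - 4*A + 3*2 + 2*A = -12 - 4*A + 6 + 2*A = -6 - 2*A)
G(w, I) = -9/4 (G(w, I) = w/w - 13/(-6 - 2*(-5)) = 1 - 13/(-6 + 10) = 1 - 13/4 = -9/4)
(G(-25, 52) + k(8)) - 813 = (-9/4 + 8) - 813 = 23/4 - 813 = -3229/4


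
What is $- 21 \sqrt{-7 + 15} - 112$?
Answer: $-112 - 42 \sqrt{2} \approx -171.4$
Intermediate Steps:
$- 21 \sqrt{-7 + 15} - 112 = - 21 \sqrt{8} - 112 = - 21 \cdot 2 \sqrt{2} - 112 = - 42 \sqrt{2} - 112 = -112 - 42 \sqrt{2}$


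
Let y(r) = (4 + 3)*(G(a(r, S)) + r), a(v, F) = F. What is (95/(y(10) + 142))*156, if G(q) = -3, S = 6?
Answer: 14820/191 ≈ 77.592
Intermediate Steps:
y(r) = -21 + 7*r (y(r) = (4 + 3)*(-3 + r) = 7*(-3 + r) = -21 + 7*r)
(95/(y(10) + 142))*156 = (95/((-21 + 7*10) + 142))*156 = (95/((-21 + 70) + 142))*156 = (95/(49 + 142))*156 = (95/191)*156 = 14820/191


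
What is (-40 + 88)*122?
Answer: 5856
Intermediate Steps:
(-40 + 88)*122 = 48*122 = 5856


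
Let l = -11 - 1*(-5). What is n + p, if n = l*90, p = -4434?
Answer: -4974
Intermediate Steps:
l = -6 (l = -11 + 5 = -6)
n = -540 (n = -6*90 = -540)
n + p = -540 - 4434 = -4974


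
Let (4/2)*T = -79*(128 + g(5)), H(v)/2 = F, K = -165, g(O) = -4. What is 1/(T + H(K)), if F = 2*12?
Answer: -1/4850 ≈ -0.00020619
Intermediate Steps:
F = 24
H(v) = 48 (H(v) = 2*24 = 48)
T = -4898 (T = (-79*(128 - 4))/2 = (-79*124)/2 = (½)*(-9796) = -4898)
1/(T + H(K)) = 1/(-4898 + 48) = 1/(-4850) = -1/4850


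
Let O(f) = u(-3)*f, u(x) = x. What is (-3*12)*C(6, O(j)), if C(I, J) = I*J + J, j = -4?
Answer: -3024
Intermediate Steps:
O(f) = -3*f
C(I, J) = J + I*J
(-3*12)*C(6, O(j)) = (-3*12)*((-3*(-4))*(1 + 6)) = -432*7 = -36*84 = -3024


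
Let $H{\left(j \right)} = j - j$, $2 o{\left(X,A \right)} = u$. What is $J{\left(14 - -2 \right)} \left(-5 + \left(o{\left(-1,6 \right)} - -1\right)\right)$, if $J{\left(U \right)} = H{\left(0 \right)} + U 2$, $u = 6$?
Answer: $-32$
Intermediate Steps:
$o{\left(X,A \right)} = 3$ ($o{\left(X,A \right)} = \frac{1}{2} \cdot 6 = 3$)
$H{\left(j \right)} = 0$
$J{\left(U \right)} = 2 U$ ($J{\left(U \right)} = 0 + U 2 = 0 + 2 U = 2 U$)
$J{\left(14 - -2 \right)} \left(-5 + \left(o{\left(-1,6 \right)} - -1\right)\right) = 2 \left(14 - -2\right) \left(-5 + \left(3 - -1\right)\right) = 2 \left(14 + 2\right) \left(-5 + \left(3 + 1\right)\right) = 2 \cdot 16 \left(-5 + 4\right) = 32 \left(-1\right) = -32$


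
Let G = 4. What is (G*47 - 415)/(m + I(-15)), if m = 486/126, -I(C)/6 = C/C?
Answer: 1589/15 ≈ 105.93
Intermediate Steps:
I(C) = -6 (I(C) = -6*C/C = -6*1 = -6)
m = 27/7 (m = 486*(1/126) = 27/7 ≈ 3.8571)
(G*47 - 415)/(m + I(-15)) = (4*47 - 415)/(27/7 - 6) = (188 - 415)/(-15/7) = -227*(-7/15) = 1589/15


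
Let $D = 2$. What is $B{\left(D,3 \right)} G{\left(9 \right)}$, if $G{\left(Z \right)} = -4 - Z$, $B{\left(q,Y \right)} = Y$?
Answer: $-39$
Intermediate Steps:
$B{\left(D,3 \right)} G{\left(9 \right)} = 3 \left(-4 - 9\right) = 3 \left(-13\right) = -39$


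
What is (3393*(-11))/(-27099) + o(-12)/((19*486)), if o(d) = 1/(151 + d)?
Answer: 5322785333/3864696786 ≈ 1.3773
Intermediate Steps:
(3393*(-11))/(-27099) + o(-12)/((19*486)) = (3393*(-11))/(-27099) + 1/((151 - 12)*((19*486))) = -37323*(-1/27099) + 1/(139*9234) = 4147/3011 + (1/139)*(1/9234) = 4147/3011 + 1/1283526 = 5322785333/3864696786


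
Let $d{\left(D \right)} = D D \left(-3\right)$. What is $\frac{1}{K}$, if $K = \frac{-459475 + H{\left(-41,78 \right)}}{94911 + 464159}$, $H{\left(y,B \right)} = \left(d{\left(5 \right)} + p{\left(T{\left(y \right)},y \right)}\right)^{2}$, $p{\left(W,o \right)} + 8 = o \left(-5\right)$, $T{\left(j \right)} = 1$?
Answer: $- \frac{559070}{444591} \approx -1.2575$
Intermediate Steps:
$p{\left(W,o \right)} = -8 - 5 o$ ($p{\left(W,o \right)} = -8 + o \left(-5\right) = -8 - 5 o$)
$d{\left(D \right)} = - 3 D^{2}$ ($d{\left(D \right)} = D^{2} \left(-3\right) = - 3 D^{2}$)
$H{\left(y,B \right)} = \left(-83 - 5 y\right)^{2}$ ($H{\left(y,B \right)} = \left(- 3 \cdot 5^{2} - \left(8 + 5 y\right)\right)^{2} = \left(\left(-3\right) 25 - \left(8 + 5 y\right)\right)^{2} = \left(-75 - \left(8 + 5 y\right)\right)^{2} = \left(-83 - 5 y\right)^{2}$)
$K = - \frac{444591}{559070}$ ($K = \frac{-459475 + \left(83 + 5 \left(-41\right)\right)^{2}}{94911 + 464159} = \frac{-459475 + \left(83 - 205\right)^{2}}{559070} = \left(-459475 + \left(-122\right)^{2}\right) \frac{1}{559070} = \left(-459475 + 14884\right) \frac{1}{559070} = \left(-444591\right) \frac{1}{559070} = - \frac{444591}{559070} \approx -0.79523$)
$\frac{1}{K} = \frac{1}{- \frac{444591}{559070}} = - \frac{559070}{444591}$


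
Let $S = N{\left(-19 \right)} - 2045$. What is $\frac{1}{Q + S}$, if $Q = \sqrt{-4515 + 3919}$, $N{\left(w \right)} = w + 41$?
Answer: $- \frac{2023}{4093125} - \frac{2 i \sqrt{149}}{4093125} \approx -0.00049424 - 5.9644 \cdot 10^{-6} i$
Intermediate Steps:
$N{\left(w \right)} = 41 + w$
$Q = 2 i \sqrt{149}$ ($Q = \sqrt{-596} = 2 i \sqrt{149} \approx 24.413 i$)
$S = -2023$ ($S = \left(41 - 19\right) - 2045 = 22 - 2045 = -2023$)
$\frac{1}{Q + S} = \frac{1}{2 i \sqrt{149} - 2023} = \frac{1}{-2023 + 2 i \sqrt{149}}$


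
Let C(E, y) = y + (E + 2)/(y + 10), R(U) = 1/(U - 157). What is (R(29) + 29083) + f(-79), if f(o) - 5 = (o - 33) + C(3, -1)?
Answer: 33379831/1152 ≈ 28976.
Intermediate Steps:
R(U) = 1/(-157 + U)
C(E, y) = y + (2 + E)/(10 + y)
f(o) = -256/9 + o (f(o) = 5 + ((o - 33) + (2 + 3 + (-1)² + 10*(-1))/(10 - 1)) = 5 + ((-33 + o) + (2 + 3 + 1 - 10)/9) = 5 + ((-33 + o) + (⅑)*(-4)) = 5 + ((-33 + o) - 4/9) = 5 + (-301/9 + o) = -256/9 + o)
(R(29) + 29083) + f(-79) = (1/(-157 + 29) + 29083) + (-256/9 - 79) = (1/(-128) + 29083) - 967/9 = (-1/128 + 29083) - 967/9 = 3722623/128 - 967/9 = 33379831/1152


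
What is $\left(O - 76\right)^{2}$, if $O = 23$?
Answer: $2809$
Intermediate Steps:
$\left(O - 76\right)^{2} = \left(23 - 76\right)^{2} = \left(-53\right)^{2} = 2809$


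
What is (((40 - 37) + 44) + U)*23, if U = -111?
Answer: -1472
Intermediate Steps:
(((40 - 37) + 44) + U)*23 = (((40 - 37) + 44) - 111)*23 = ((3 + 44) - 111)*23 = (47 - 111)*23 = -64*23 = -1472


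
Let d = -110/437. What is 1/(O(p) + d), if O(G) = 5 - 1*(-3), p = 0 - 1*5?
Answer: 437/3386 ≈ 0.12906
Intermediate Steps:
d = -110/437 (d = -110*1/437 = -110/437 ≈ -0.25172)
p = -5 (p = 0 - 5 = -5)
O(G) = 8 (O(G) = 5 + 3 = 8)
1/(O(p) + d) = 1/(8 - 110/437) = 1/(3386/437) = 437/3386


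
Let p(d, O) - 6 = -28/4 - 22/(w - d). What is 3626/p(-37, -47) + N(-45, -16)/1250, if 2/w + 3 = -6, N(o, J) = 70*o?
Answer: -30038477/13225 ≈ -2271.3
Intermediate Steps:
w = -2/9 (w = 2/(-3 - 6) = 2/(-9) = 2*(-⅑) = -2/9 ≈ -0.22222)
p(d, O) = -1 - 22/(-2/9 - d) (p(d, O) = 6 + (-28/4 - 22/(-2/9 - d)) = 6 + (-28*¼ - 22/(-2/9 - d)) = 6 + (-7 - 22/(-2/9 - d)) = -1 - 22/(-2/9 - d))
3626/p(-37, -47) + N(-45, -16)/1250 = 3626/(((196 - 9*(-37))/(2 + 9*(-37)))) + (70*(-45))/1250 = 3626/(((196 + 333)/(2 - 333))) - 3150*1/1250 = 3626/((529/(-331))) - 63/25 = 3626/((-1/331*529)) - 63/25 = 3626/(-529/331) - 63/25 = 3626*(-331/529) - 63/25 = -1200206/529 - 63/25 = -30038477/13225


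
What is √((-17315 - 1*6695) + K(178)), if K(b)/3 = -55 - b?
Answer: I*√24709 ≈ 157.19*I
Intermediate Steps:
K(b) = -165 - 3*b (K(b) = 3*(-55 - b) = -165 - 3*b)
√((-17315 - 1*6695) + K(178)) = √((-17315 - 1*6695) + (-165 - 3*178)) = √((-17315 - 6695) + (-165 - 534)) = √(-24010 - 699) = √(-24709) = I*√24709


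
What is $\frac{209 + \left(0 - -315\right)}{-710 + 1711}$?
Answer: $\frac{524}{1001} \approx 0.52348$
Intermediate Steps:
$\frac{209 + \left(0 - -315\right)}{-710 + 1711} = \frac{209 + \left(0 + 315\right)}{1001} = \left(209 + 315\right) \frac{1}{1001} = 524 \cdot \frac{1}{1001} = \frac{524}{1001}$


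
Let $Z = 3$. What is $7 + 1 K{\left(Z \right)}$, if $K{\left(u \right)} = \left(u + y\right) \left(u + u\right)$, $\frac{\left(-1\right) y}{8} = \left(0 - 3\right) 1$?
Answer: $169$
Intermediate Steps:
$y = 24$ ($y = - 8 \left(0 - 3\right) 1 = - 8 \left(\left(-3\right) 1\right) = \left(-8\right) \left(-3\right) = 24$)
$K{\left(u \right)} = 2 u \left(24 + u\right)$ ($K{\left(u \right)} = \left(u + 24\right) \left(u + u\right) = \left(24 + u\right) 2 u = 2 u \left(24 + u\right)$)
$7 + 1 K{\left(Z \right)} = 7 + 1 \cdot 2 \cdot 3 \left(24 + 3\right) = 7 + 1 \cdot 2 \cdot 3 \cdot 27 = 7 + 1 \cdot 162 = 7 + 162 = 169$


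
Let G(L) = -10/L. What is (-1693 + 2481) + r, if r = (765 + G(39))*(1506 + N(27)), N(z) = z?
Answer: 15250819/13 ≈ 1.1731e+6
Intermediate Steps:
r = 15240575/13 (r = (765 - 10/39)*(1506 + 27) = (765 - 10*1/39)*1533 = (765 - 10/39)*1533 = (29825/39)*1533 = 15240575/13 ≈ 1.1724e+6)
(-1693 + 2481) + r = (-1693 + 2481) + 15240575/13 = 788 + 15240575/13 = 15250819/13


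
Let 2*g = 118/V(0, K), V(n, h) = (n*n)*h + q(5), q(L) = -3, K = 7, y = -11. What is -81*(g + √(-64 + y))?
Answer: 1593 - 405*I*√3 ≈ 1593.0 - 701.48*I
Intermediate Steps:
V(n, h) = -3 + h*n² (V(n, h) = (n*n)*h - 3 = n²*h - 3 = h*n² - 3 = -3 + h*n²)
g = -59/3 (g = (118/(-3 + 7*0²))/2 = (118/(-3 + 7*0))/2 = (118/(-3 + 0))/2 = (118/(-3))/2 = (118*(-⅓))/2 = (½)*(-118/3) = -59/3 ≈ -19.667)
-81*(g + √(-64 + y)) = -81*(-59/3 + √(-64 - 11)) = -81*(-59/3 + √(-75)) = -81*(-59/3 + 5*I*√3) = 1593 - 405*I*√3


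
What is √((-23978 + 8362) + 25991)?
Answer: 5*√415 ≈ 101.86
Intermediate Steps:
√((-23978 + 8362) + 25991) = √(-15616 + 25991) = √10375 = 5*√415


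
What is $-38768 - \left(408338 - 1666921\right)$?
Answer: $1219815$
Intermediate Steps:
$-38768 - \left(408338 - 1666921\right) = -38768 - -1258583 = -38768 + 1258583 = 1219815$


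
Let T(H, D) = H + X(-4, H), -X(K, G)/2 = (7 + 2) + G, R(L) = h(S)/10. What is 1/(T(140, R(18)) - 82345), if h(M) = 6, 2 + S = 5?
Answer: -1/82503 ≈ -1.2121e-5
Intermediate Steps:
S = 3 (S = -2 + 5 = 3)
R(L) = 3/5 (R(L) = 6/10 = 6*(1/10) = 3/5)
X(K, G) = -18 - 2*G (X(K, G) = -2*((7 + 2) + G) = -2*(9 + G) = -18 - 2*G)
T(H, D) = -18 - H (T(H, D) = H + (-18 - 2*H) = -18 - H)
1/(T(140, R(18)) - 82345) = 1/((-18 - 1*140) - 82345) = 1/((-18 - 140) - 82345) = 1/(-158 - 82345) = 1/(-82503) = -1/82503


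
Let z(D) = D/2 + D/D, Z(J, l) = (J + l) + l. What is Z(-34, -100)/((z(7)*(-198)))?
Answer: 26/99 ≈ 0.26263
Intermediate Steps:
Z(J, l) = J + 2*l
z(D) = 1 + D/2 (z(D) = D*(½) + 1 = D/2 + 1 = 1 + D/2)
Z(-34, -100)/((z(7)*(-198))) = (-34 + 2*(-100))/(((1 + (½)*7)*(-198))) = (-34 - 200)/(((1 + 7/2)*(-198))) = -234/((9/2)*(-198)) = -234/(-891) = -234*(-1/891) = 26/99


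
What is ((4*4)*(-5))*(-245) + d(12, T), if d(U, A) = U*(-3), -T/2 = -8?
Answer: 19564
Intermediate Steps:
T = 16 (T = -2*(-8) = 16)
d(U, A) = -3*U
((4*4)*(-5))*(-245) + d(12, T) = ((4*4)*(-5))*(-245) - 3*12 = (16*(-5))*(-245) - 36 = -80*(-245) - 36 = 19600 - 36 = 19564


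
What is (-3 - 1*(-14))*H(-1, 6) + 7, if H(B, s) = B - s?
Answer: -70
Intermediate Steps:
(-3 - 1*(-14))*H(-1, 6) + 7 = (-3 - 1*(-14))*(-1 - 1*6) + 7 = (-3 + 14)*(-1 - 6) + 7 = 11*(-7) + 7 = -77 + 7 = -70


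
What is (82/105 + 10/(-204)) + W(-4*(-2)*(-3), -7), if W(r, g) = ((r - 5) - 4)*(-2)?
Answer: 79411/1190 ≈ 66.732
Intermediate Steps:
W(r, g) = 18 - 2*r (W(r, g) = ((-5 + r) - 4)*(-2) = (-9 + r)*(-2) = 18 - 2*r)
(82/105 + 10/(-204)) + W(-4*(-2)*(-3), -7) = (82/105 + 10/(-204)) + (18 - 2*(-4*(-2))*(-3)) = (82*(1/105) + 10*(-1/204)) + (18 - 16*(-3)) = (82/105 - 5/102) + (18 - 2*(-24)) = 871/1190 + (18 + 48) = 871/1190 + 66 = 79411/1190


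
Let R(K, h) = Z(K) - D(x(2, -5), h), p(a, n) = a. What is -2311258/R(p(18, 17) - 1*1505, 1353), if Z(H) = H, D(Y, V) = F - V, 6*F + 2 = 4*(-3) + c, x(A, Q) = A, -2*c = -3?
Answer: 27735096/1583 ≈ 17521.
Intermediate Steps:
c = 3/2 (c = -1/2*(-3) = 3/2 ≈ 1.5000)
F = -25/12 (F = -1/3 + (4*(-3) + 3/2)/6 = -1/3 + (-12 + 3/2)/6 = -1/3 + (1/6)*(-21/2) = -1/3 - 7/4 = -25/12 ≈ -2.0833)
D(Y, V) = -25/12 - V
R(K, h) = 25/12 + K + h (R(K, h) = K - (-25/12 - h) = K + (25/12 + h) = 25/12 + K + h)
-2311258/R(p(18, 17) - 1*1505, 1353) = -2311258/(25/12 + (18 - 1*1505) + 1353) = -2311258/(25/12 + (18 - 1505) + 1353) = -2311258/(25/12 - 1487 + 1353) = -2311258/(-1583/12) = -2311258*(-12/1583) = 27735096/1583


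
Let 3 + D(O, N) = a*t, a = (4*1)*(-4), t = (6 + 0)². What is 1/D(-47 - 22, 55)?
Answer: -1/579 ≈ -0.0017271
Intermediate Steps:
t = 36 (t = 6² = 36)
a = -16 (a = 4*(-4) = -16)
D(O, N) = -579 (D(O, N) = -3 - 16*36 = -3 - 576 = -579)
1/D(-47 - 22, 55) = 1/(-579) = -1/579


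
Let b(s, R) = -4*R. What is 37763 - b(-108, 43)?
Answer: 37935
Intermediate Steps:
37763 - b(-108, 43) = 37763 - (-4)*43 = 37763 - 1*(-172) = 37763 + 172 = 37935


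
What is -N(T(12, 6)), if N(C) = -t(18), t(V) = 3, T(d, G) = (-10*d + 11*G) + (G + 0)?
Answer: 3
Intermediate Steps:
T(d, G) = -10*d + 12*G (T(d, G) = (-10*d + 11*G) + G = -10*d + 12*G)
N(C) = -3 (N(C) = -1*3 = -3)
-N(T(12, 6)) = -1*(-3) = 3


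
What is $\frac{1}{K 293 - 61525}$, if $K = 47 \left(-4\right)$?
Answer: $- \frac{1}{116609} \approx -8.5757 \cdot 10^{-6}$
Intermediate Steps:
$K = -188$
$\frac{1}{K 293 - 61525} = \frac{1}{\left(-188\right) 293 - 61525} = \frac{1}{-55084 - 61525} = \frac{1}{-116609} = - \frac{1}{116609}$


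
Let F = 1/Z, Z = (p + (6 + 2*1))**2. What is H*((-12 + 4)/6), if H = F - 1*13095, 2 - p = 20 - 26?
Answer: 3352319/192 ≈ 17460.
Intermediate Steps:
p = 8 (p = 2 - (20 - 26) = 2 - 1*(-6) = 2 + 6 = 8)
Z = 256 (Z = (8 + (6 + 2*1))**2 = (8 + (6 + 2))**2 = (8 + 8)**2 = 16**2 = 256)
F = 1/256 ≈ 0.0039063
H = -3352319/256 (H = 1/256 - 1*13095 = 1/256 - 13095 = -3352319/256 ≈ -13095.)
H*((-12 + 4)/6) = -3352319*(-12 + 4)/(256*6) = -(-3352319)/(32*6) = -3352319/256*(-4/3) = 3352319/192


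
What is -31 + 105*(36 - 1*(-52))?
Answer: 9209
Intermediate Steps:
-31 + 105*(36 - 1*(-52)) = -31 + 105*(36 + 52) = -31 + 105*88 = -31 + 9240 = 9209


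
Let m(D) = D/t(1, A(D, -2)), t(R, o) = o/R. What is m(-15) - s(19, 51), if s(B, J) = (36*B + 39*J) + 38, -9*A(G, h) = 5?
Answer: -2684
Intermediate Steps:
A(G, h) = -5/9 (A(G, h) = -1/9*5 = -5/9)
s(B, J) = 38 + 36*B + 39*J
m(D) = -9*D/5 (m(D) = D/((-5/9/1)) = D/((-5/9*1)) = D/(-5/9) = D*(-9/5) = -9*D/5)
m(-15) - s(19, 51) = -9/5*(-15) - (38 + 36*19 + 39*51) = 27 - (38 + 684 + 1989) = 27 - 1*2711 = 27 - 2711 = -2684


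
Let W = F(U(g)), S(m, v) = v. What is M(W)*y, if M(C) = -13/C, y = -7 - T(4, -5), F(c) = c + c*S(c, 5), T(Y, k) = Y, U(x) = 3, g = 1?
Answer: 143/18 ≈ 7.9444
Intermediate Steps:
F(c) = 6*c (F(c) = c + c*5 = c + 5*c = 6*c)
W = 18 (W = 6*3 = 18)
y = -11 (y = -7 - 1*4 = -7 - 4 = -11)
M(W)*y = -13/18*(-11) = 143/18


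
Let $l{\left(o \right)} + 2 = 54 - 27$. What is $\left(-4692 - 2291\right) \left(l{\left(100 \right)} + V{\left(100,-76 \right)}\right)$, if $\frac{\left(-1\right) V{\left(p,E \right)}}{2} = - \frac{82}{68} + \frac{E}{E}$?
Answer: $- \frac{3016656}{17} \approx -1.7745 \cdot 10^{5}$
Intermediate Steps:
$V{\left(p,E \right)} = \frac{7}{17}$ ($V{\left(p,E \right)} = - 2 \left(- \frac{82}{68} + \frac{E}{E}\right) = - 2 \left(\left(-82\right) \frac{1}{68} + 1\right) = - 2 \left(- \frac{41}{34} + 1\right) = \left(-2\right) \left(- \frac{7}{34}\right) = \frac{7}{17}$)
$l{\left(o \right)} = 25$ ($l{\left(o \right)} = -2 + \left(54 - 27\right) = -2 + 27 = 25$)
$\left(-4692 - 2291\right) \left(l{\left(100 \right)} + V{\left(100,-76 \right)}\right) = \left(-4692 - 2291\right) \left(25 + \frac{7}{17}\right) = \left(-6983\right) \frac{432}{17} = - \frac{3016656}{17}$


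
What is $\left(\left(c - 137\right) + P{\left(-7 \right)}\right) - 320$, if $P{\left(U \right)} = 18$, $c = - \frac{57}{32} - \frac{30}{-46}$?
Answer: $- \frac{323935}{736} \approx -440.13$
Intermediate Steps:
$c = - \frac{831}{736}$ ($c = \left(-57\right) \frac{1}{32} - - \frac{15}{23} = - \frac{57}{32} + \frac{15}{23} = - \frac{831}{736} \approx -1.1291$)
$\left(\left(c - 137\right) + P{\left(-7 \right)}\right) - 320 = \left(\left(- \frac{831}{736} - 137\right) + 18\right) - 320 = \left(- \frac{101663}{736} + 18\right) - 320 = - \frac{88415}{736} - 320 = - \frac{323935}{736}$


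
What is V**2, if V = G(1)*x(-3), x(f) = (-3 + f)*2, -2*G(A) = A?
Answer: 36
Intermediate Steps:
G(A) = -A/2
x(f) = -6 + 2*f
V = 6 (V = (-1/2*1)*(-6 + 2*(-3)) = -(-6 - 6)/2 = -1/2*(-12) = 6)
V**2 = 6**2 = 36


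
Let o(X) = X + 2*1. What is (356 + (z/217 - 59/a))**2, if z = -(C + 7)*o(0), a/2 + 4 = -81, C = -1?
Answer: 172754299821609/1360872100 ≈ 1.2694e+5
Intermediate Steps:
o(X) = 2 + X (o(X) = X + 2 = 2 + X)
a = -170 (a = -8 + 2*(-81) = -8 - 162 = -170)
z = -12 (z = -(-1 + 7)*(2 + 0) = -6*2 = -1*12 = -12)
(356 + (z/217 - 59/a))**2 = (356 + (-12/217 - 59/(-170)))**2 = (356 + (-12*1/217 - 59*(-1/170)))**2 = (356 + (-12/217 + 59/170))**2 = (356 + 10763/36890)**2 = (13143603/36890)**2 = 172754299821609/1360872100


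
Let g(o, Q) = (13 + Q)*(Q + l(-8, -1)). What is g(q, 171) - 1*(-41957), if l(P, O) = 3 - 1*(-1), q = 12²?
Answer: 74157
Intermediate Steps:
q = 144
l(P, O) = 4 (l(P, O) = 3 + 1 = 4)
g(o, Q) = (4 + Q)*(13 + Q) (g(o, Q) = (13 + Q)*(Q + 4) = (13 + Q)*(4 + Q) = (4 + Q)*(13 + Q))
g(q, 171) - 1*(-41957) = (52 + 171² + 17*171) - 1*(-41957) = (52 + 29241 + 2907) + 41957 = 32200 + 41957 = 74157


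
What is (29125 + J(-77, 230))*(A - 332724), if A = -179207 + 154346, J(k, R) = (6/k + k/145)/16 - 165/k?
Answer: -372121974593517/35728 ≈ -1.0415e+10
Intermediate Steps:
J(k, R) = -1317/(8*k) + k/2320 (J(k, R) = (6/k + k*(1/145))*(1/16) - 165/k = (6/k + k/145)*(1/16) - 165/k = (k/2320 + 3/(8*k)) - 165/k = -1317/(8*k) + k/2320)
A = -24861
(29125 + J(-77, 230))*(A - 332724) = (29125 + (1/2320)*(-381930 + (-77)²)/(-77))*(-24861 - 332724) = (29125 + (1/2320)*(-1/77)*(-381930 + 5929))*(-357585) = (29125 + (1/2320)*(-1/77)*(-376001))*(-357585) = (29125 + 376001/178640)*(-357585) = (5203266001/178640)*(-357585) = -372121974593517/35728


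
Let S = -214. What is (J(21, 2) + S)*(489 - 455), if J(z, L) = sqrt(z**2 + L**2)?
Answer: -7276 + 34*sqrt(445) ≈ -6558.8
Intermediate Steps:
J(z, L) = sqrt(L**2 + z**2)
(J(21, 2) + S)*(489 - 455) = (sqrt(2**2 + 21**2) - 214)*(489 - 455) = (sqrt(4 + 441) - 214)*34 = (sqrt(445) - 214)*34 = (-214 + sqrt(445))*34 = -7276 + 34*sqrt(445)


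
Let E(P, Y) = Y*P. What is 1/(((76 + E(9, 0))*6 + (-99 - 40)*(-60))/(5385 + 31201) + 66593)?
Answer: 18293/1218190147 ≈ 1.5017e-5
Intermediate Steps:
E(P, Y) = P*Y
1/(((76 + E(9, 0))*6 + (-99 - 40)*(-60))/(5385 + 31201) + 66593) = 1/(((76 + 9*0)*6 + (-99 - 40)*(-60))/(5385 + 31201) + 66593) = 1/(((76 + 0)*6 - 139*(-60))/36586 + 66593) = 1/((76*6 + 8340)*(1/36586) + 66593) = 1/((456 + 8340)*(1/36586) + 66593) = 1/(8796*(1/36586) + 66593) = 1/(4398/18293 + 66593) = 1/(1218190147/18293) = 18293/1218190147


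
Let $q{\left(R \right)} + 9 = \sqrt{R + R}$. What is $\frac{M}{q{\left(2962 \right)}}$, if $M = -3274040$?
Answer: $- \frac{29466360}{5843} - \frac{6548080 \sqrt{1481}}{5843} \approx -48171.0$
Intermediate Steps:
$q{\left(R \right)} = -9 + \sqrt{2} \sqrt{R}$ ($q{\left(R \right)} = -9 + \sqrt{R + R} = -9 + \sqrt{2 R} = -9 + \sqrt{2} \sqrt{R}$)
$\frac{M}{q{\left(2962 \right)}} = - \frac{3274040}{-9 + \sqrt{2} \sqrt{2962}} = - \frac{3274040}{-9 + 2 \sqrt{1481}}$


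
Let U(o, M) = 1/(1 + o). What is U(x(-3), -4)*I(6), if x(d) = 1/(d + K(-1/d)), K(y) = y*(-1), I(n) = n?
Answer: 60/7 ≈ 8.5714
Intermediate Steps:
K(y) = -y
x(d) = 1/(d + 1/d) (x(d) = 1/(d - (-1)/d) = 1/(d + 1/d))
U(x(-3), -4)*I(6) = 6/(1 - 3/(1 + (-3)²)) = 6/(1 - 3/(1 + 9)) = 6/(1 - 3/10) = 6/(7/10) = (10/7)*6 = 60/7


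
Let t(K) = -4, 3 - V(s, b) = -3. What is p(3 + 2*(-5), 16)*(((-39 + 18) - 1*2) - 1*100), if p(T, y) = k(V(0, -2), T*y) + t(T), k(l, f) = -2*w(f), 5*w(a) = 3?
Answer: 3198/5 ≈ 639.60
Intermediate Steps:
w(a) = 3/5 (w(a) = (1/5)*3 = 3/5)
V(s, b) = 6 (V(s, b) = 3 - 1*(-3) = 3 + 3 = 6)
k(l, f) = -6/5 (k(l, f) = -2*3/5 = -6/5)
p(T, y) = -26/5 (p(T, y) = -6/5 - 4 = -26/5)
p(3 + 2*(-5), 16)*(((-39 + 18) - 1*2) - 1*100) = -26*(((-39 + 18) - 1*2) - 1*100)/5 = -26*((-21 - 2) - 100)/5 = -26*(-23 - 100)/5 = -26/5*(-123) = 3198/5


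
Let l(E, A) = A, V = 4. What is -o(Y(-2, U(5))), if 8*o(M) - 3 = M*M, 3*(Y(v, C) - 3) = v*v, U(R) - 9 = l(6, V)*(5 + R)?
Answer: -49/18 ≈ -2.7222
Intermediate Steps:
U(R) = 29 + 4*R (U(R) = 9 + 4*(5 + R) = 9 + (20 + 4*R) = 29 + 4*R)
Y(v, C) = 3 + v**2/3 (Y(v, C) = 3 + (v*v)/3 = 3 + v**2/3)
o(M) = 3/8 + M**2/8 (o(M) = 3/8 + (M*M)/8 = 3/8 + M**2/8)
-o(Y(-2, U(5))) = -(3/8 + (3 + (1/3)*(-2)**2)**2/8) = -(3/8 + (3 + (1/3)*4)**2/8) = -(3/8 + (3 + 4/3)**2/8) = -(3/8 + (13/3)**2/8) = -(3/8 + (1/8)*(169/9)) = -(3/8 + 169/72) = -1*49/18 = -49/18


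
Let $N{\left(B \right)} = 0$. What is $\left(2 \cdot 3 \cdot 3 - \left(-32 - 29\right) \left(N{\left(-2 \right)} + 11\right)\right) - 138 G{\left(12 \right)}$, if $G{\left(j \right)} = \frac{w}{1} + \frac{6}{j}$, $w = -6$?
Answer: $1448$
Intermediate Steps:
$G{\left(j \right)} = -6 + \frac{6}{j}$ ($G{\left(j \right)} = - \frac{6}{1} + \frac{6}{j} = \left(-6\right) 1 + \frac{6}{j} = -6 + \frac{6}{j}$)
$\left(2 \cdot 3 \cdot 3 - \left(-32 - 29\right) \left(N{\left(-2 \right)} + 11\right)\right) - 138 G{\left(12 \right)} = \left(2 \cdot 3 \cdot 3 - \left(-32 - 29\right) \left(0 + 11\right)\right) - 138 \left(-6 + \frac{6}{12}\right) = \left(6 \cdot 3 - \left(-61\right) 11\right) - 138 \left(-6 + 6 \cdot \frac{1}{12}\right) = \left(18 - -671\right) - 138 \left(-6 + \frac{1}{2}\right) = \left(18 + 671\right) - -759 = 689 + 759 = 1448$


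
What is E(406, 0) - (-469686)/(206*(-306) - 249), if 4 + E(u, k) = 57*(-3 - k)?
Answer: -3848187/21095 ≈ -182.42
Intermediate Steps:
E(u, k) = -175 - 57*k (E(u, k) = -4 + 57*(-3 - k) = -4 + (-171 - 57*k) = -175 - 57*k)
E(406, 0) - (-469686)/(206*(-306) - 249) = (-175 - 57*0) - (-469686)/(206*(-306) - 249) = (-175 + 0) - (-469686)/(-63036 - 249) = -175 - (-469686)/(-63285) = -175 - (-469686)*(-1)/63285 = -175 - 1*156562/21095 = -175 - 156562/21095 = -3848187/21095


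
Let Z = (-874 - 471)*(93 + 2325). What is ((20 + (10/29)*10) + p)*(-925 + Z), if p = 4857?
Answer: -460425955955/29 ≈ -1.5877e+10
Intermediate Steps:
Z = -3252210 (Z = -1345*2418 = -3252210)
((20 + (10/29)*10) + p)*(-925 + Z) = ((20 + (10/29)*10) + 4857)*(-925 - 3252210) = ((20 + (10*(1/29))*10) + 4857)*(-3253135) = ((20 + (10/29)*10) + 4857)*(-3253135) = ((20 + 100/29) + 4857)*(-3253135) = (680/29 + 4857)*(-3253135) = (141533/29)*(-3253135) = -460425955955/29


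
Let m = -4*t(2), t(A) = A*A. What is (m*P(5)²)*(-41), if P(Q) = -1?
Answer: 656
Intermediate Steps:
t(A) = A²
m = -16 (m = -4*2² = -4*4 = -16)
(m*P(5)²)*(-41) = -16*(-1)²*(-41) = -16*1*(-41) = -16*(-41) = 656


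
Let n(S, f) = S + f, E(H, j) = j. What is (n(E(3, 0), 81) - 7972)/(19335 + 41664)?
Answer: -7891/60999 ≈ -0.12936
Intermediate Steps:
(n(E(3, 0), 81) - 7972)/(19335 + 41664) = ((0 + 81) - 7972)/(19335 + 41664) = (81 - 7972)/60999 = -7891*1/60999 = -7891/60999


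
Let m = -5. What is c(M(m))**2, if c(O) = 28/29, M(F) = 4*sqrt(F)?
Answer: 784/841 ≈ 0.93222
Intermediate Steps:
c(O) = 28/29 (c(O) = 28*(1/29) = 28/29)
c(M(m))**2 = (28/29)**2 = 784/841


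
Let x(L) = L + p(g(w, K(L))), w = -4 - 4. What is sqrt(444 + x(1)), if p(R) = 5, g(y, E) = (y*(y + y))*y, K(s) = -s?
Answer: 15*sqrt(2) ≈ 21.213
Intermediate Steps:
w = -8
g(y, E) = 2*y**3 (g(y, E) = (y*(2*y))*y = (2*y**2)*y = 2*y**3)
x(L) = 5 + L (x(L) = L + 5 = 5 + L)
sqrt(444 + x(1)) = sqrt(444 + (5 + 1)) = sqrt(444 + 6) = sqrt(450) = 15*sqrt(2)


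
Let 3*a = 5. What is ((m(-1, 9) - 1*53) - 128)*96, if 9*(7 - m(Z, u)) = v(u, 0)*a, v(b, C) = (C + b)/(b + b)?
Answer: -150416/9 ≈ -16713.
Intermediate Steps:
a = 5/3 (a = (⅓)*5 = 5/3 ≈ 1.6667)
v(b, C) = (C + b)/(2*b) (v(b, C) = (C + b)/((2*b)) = (C + b)*(1/(2*b)) = (C + b)/(2*b))
m(Z, u) = 373/54 (m(Z, u) = 7 - (0 + u)/(2*u)*5/(9*3) = 7 - u/(2*u)*5/(9*3) = 7 - 5/(18*3) = 7 - ⅑*⅚ = 7 - 5/54 = 373/54)
((m(-1, 9) - 1*53) - 128)*96 = ((373/54 - 1*53) - 128)*96 = ((373/54 - 53) - 128)*96 = (-2489/54 - 128)*96 = -9401/54*96 = -150416/9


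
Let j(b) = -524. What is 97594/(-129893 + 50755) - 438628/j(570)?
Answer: 4332625426/5183539 ≈ 835.84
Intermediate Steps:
97594/(-129893 + 50755) - 438628/j(570) = 97594/(-129893 + 50755) - 438628/(-524) = 97594/(-79138) - 438628*(-1/524) = 97594*(-1/79138) + 109657/131 = -48797/39569 + 109657/131 = 4332625426/5183539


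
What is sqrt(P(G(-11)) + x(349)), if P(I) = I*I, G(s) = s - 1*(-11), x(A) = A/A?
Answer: 1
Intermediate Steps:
x(A) = 1
G(s) = 11 + s (G(s) = s + 11 = 11 + s)
P(I) = I**2
sqrt(P(G(-11)) + x(349)) = sqrt((11 - 11)**2 + 1) = sqrt(0**2 + 1) = sqrt(0 + 1) = sqrt(1) = 1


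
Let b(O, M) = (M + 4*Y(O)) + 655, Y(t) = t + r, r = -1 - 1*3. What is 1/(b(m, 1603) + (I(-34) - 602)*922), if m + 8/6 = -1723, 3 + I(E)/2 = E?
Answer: -3/1883782 ≈ -1.5925e-6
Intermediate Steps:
I(E) = -6 + 2*E
r = -4 (r = -1 - 3 = -4)
m = -5173/3 (m = -4/3 - 1723 = -5173/3 ≈ -1724.3)
Y(t) = -4 + t (Y(t) = t - 4 = -4 + t)
b(O, M) = 639 + M + 4*O (b(O, M) = (M + 4*(-4 + O)) + 655 = (M + (-16 + 4*O)) + 655 = (-16 + M + 4*O) + 655 = 639 + M + 4*O)
1/(b(m, 1603) + (I(-34) - 602)*922) = 1/((639 + 1603 + 4*(-5173/3)) + ((-6 + 2*(-34)) - 602)*922) = 1/((639 + 1603 - 20692/3) + ((-6 - 68) - 602)*922) = 1/(-13966/3 + (-74 - 602)*922) = 1/(-13966/3 - 676*922) = 1/(-13966/3 - 623272) = 1/(-1883782/3) = -3/1883782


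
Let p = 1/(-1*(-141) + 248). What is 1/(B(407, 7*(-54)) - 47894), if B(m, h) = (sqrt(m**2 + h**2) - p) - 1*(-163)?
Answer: -7222703040/344700169847507 - 151321*sqrt(308533)/344700169847507 ≈ -2.1197e-5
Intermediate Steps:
p = 1/389 (p = 1/(141 + 248) = 1/389 ≈ 0.0025707)
B(m, h) = 63406/389 + sqrt(h**2 + m**2) (B(m, h) = (sqrt(m**2 + h**2) - 1*1/389) - 1*(-163) = (sqrt(h**2 + m**2) - 1/389) + 163 = (-1/389 + sqrt(h**2 + m**2)) + 163 = 63406/389 + sqrt(h**2 + m**2))
1/(B(407, 7*(-54)) - 47894) = 1/((63406/389 + sqrt((7*(-54))**2 + 407**2)) - 47894) = 1/((63406/389 + sqrt((-378)**2 + 165649)) - 47894) = 1/((63406/389 + sqrt(142884 + 165649)) - 47894) = 1/((63406/389 + sqrt(308533)) - 47894) = 1/(-18567360/389 + sqrt(308533))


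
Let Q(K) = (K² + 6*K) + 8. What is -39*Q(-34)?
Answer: -37440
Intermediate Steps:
Q(K) = 8 + K² + 6*K
-39*Q(-34) = -39*(8 + (-34)² + 6*(-34)) = -39*(8 + 1156 - 204) = -39*960 = -37440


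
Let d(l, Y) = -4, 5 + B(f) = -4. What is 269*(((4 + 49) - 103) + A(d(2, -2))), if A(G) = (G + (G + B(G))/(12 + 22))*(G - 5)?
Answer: -96571/34 ≈ -2840.3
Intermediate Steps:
B(f) = -9 (B(f) = -5 - 4 = -9)
A(G) = (-5 + G)*(-9/34 + 35*G/34) (A(G) = (G + (G - 9)/(12 + 22))*(G - 5) = (G + (-9 + G)/34)*(-5 + G) = (G + (-9/34 + G/34))*(-5 + G) = (-9/34 + 35*G/34)*(-5 + G) = (-5 + G)*(-9/34 + 35*G/34))
269*(((4 + 49) - 103) + A(d(2, -2))) = 269*(((4 + 49) - 103) + (45/34 - 92/17*(-4) + (35/34)*(-4)²)) = 269*((53 - 103) + (45/34 + 368/17 + (35/34)*16)) = 269*(-50 + (45/34 + 368/17 + 280/17)) = 269*(-50 + 1341/34) = 269*(-359/34) = -96571/34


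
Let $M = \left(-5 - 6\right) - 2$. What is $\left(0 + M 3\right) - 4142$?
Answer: $-4181$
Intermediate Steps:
$M = -13$ ($M = \left(-5 - 6\right) - 2 = -11 - 2 = -13$)
$\left(0 + M 3\right) - 4142 = \left(0 - 39\right) - 4142 = -39 - 4142 = -4181$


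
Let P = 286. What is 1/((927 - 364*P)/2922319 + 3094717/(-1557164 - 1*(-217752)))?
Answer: -3914189136428/9181946800647 ≈ -0.42629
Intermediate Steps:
1/((927 - 364*P)/2922319 + 3094717/(-1557164 - 1*(-217752))) = 1/((927 - 364*286)/2922319 + 3094717/(-1557164 - 1*(-217752))) = 1/((927 - 104104)*(1/2922319) + 3094717/(-1557164 + 217752)) = 1/(-103177*1/2922319 + 3094717/(-1339412)) = 1/(-103177/2922319 + 3094717*(-1/1339412)) = 1/(-103177/2922319 - 3094717/1339412) = 1/(-9181946800647/3914189136428) = -3914189136428/9181946800647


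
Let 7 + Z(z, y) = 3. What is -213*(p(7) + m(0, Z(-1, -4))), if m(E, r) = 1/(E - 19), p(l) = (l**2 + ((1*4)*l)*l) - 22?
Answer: -902268/19 ≈ -47488.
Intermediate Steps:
Z(z, y) = -4 (Z(z, y) = -7 + 3 = -4)
p(l) = -22 + 5*l**2 (p(l) = (l**2 + (4*l)*l) - 22 = (l**2 + 4*l**2) - 22 = 5*l**2 - 22 = -22 + 5*l**2)
m(E, r) = 1/(-19 + E)
-213*(p(7) + m(0, Z(-1, -4))) = -213*((-22 + 5*7**2) + 1/(-19 + 0)) = -213*((-22 + 5*49) + 1/(-19)) = -213*((-22 + 245) - 1/19) = -213*(223 - 1/19) = -213*4236/19 = -902268/19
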